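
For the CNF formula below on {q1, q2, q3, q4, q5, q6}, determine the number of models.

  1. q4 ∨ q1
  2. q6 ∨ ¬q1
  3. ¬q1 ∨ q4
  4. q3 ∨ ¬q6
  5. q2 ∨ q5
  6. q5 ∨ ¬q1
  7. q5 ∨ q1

There are 2^6 = 64 truth assignments over (q1, q2, q3, q4, q5, q6).
Split on q5. With q5 = True, the clauses containing q5 are satisfied and ¬q5 drops from the rest; 8 of the 2^5 = 32 assignments to the other variables satisfy what remains.
With q5 = False, by the same count on the reduced clause set, 0 assignments work.
Total: 8 + 0 = 8.

8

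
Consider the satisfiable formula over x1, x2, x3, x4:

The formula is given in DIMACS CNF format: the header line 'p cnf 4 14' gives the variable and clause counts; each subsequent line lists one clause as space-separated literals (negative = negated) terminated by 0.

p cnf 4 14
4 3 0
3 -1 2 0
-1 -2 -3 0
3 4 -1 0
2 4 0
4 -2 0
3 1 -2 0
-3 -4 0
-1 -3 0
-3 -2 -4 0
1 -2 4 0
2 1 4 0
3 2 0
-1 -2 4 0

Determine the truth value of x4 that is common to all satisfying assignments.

True

Suppose x4 = False.
(x3) alone gives x3 = True.
(x2) alone gives x2 = True.
That conflicts with the unit clause (¬x2).
So every satisfying assignment has x4 = True.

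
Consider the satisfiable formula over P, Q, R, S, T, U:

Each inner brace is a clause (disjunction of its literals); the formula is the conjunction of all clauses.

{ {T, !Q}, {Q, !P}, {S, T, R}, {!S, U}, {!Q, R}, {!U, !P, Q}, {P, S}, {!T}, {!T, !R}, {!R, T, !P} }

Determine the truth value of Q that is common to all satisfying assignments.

False

Suppose Q = true.
The clause (T) is unit, so T = true.
Now (!T) is unsatisfied and unit — conflict.
So every satisfying assignment has Q = False.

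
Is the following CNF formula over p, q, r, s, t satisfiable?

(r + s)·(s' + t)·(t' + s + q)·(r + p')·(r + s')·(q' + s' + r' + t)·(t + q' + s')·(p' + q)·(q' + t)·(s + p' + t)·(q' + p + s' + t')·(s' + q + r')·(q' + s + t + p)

Try r = 1.
Try s = 1.
The clause (t) is unit, so t = 1.
The clause (q) is unit, so q = 1.
The clause (p) is unit, so p = 1.
All clauses are satisfied.
A satisfying assignment: p: 1,  q: 1,  r: 1,  s: 1,  t: 1.

Yes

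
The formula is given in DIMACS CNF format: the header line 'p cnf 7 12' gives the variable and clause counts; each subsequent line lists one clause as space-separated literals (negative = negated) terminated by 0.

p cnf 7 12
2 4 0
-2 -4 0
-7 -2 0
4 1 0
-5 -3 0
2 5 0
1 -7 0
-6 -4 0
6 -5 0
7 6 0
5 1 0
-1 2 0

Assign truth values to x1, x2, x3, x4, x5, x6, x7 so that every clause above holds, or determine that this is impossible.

Branch on x2: set x2 = True.
Unit clause (¬x4) forces x4 = False.
Unit clause (¬x7) forces x7 = False.
Unit clause (x1) forces x1 = True.
Unit clause (x6) forces x6 = True.
Branch on x5: set x5 = False.
No clause remains; x3 is free.

x1: True, x2: True, x3: False, x4: False, x5: False, x6: True, x7: False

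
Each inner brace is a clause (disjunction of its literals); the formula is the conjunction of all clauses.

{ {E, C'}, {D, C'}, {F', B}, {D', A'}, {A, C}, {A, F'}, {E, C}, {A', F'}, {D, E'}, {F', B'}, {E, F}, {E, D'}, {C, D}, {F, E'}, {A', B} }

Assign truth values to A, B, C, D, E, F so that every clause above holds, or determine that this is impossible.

Try E = 1.
The clause (D) is unit, so D = 1.
The clause (A') is unit, so A = 0.
The clause (C) is unit, so C = 1.
The clause (F') is unit, so F = 0.
But (F) is also a unit clause — contradiction.
Undo E and try E = 0.
The clause (C') is unit, so C = 0.
But (C) is also a unit clause — contradiction.
Either choice for E ends in contradiction.

UNSATISFIABLE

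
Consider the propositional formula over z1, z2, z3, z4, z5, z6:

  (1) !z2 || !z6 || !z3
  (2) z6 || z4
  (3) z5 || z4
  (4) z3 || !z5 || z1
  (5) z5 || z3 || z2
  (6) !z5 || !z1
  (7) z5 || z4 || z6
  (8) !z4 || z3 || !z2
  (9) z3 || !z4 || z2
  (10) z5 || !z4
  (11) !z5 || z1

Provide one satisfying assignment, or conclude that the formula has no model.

UNSATISFIABLE

Case z6 = true:
Case z2 = false:
Case z5 = true:
Unit clause (!z1) forces z1 = false.
That conflicts with the unit clause (z1).
That branch fails; take z5 = false instead.
Unit clause (z4) forces z4 = true.
That conflicts with the unit clause (!z4).
Either choice for z5 ends in contradiction.
That branch fails; take z2 = true instead.
Unit clause (!z3) forces z3 = false.
Unit clause (!z4) forces z4 = false.
Unit clause (z5) forces z5 = true.
Unit clause (z1) forces z1 = true.
That conflicts with the unit clause (!z1).
Either choice for z2 ends in contradiction.
That branch fails; take z6 = false instead.
Unit clause (z4) forces z4 = true.
Unit clause (z5) forces z5 = true.
Unit clause (!z1) forces z1 = false.
That conflicts with the unit clause (z1).
Either choice for z6 ends in contradiction.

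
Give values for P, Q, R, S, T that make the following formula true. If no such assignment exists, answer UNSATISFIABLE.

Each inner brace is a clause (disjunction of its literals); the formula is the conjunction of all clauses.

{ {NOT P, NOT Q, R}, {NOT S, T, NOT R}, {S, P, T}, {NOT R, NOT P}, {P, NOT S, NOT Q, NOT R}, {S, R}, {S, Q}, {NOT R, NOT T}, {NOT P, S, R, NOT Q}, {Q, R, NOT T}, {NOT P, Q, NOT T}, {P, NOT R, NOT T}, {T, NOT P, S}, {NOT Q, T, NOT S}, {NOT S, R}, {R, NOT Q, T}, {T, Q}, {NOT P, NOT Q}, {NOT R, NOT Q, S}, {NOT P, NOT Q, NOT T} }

UNSATISFIABLE

Case R = false:
(S) alone gives S = true.
But (NOT S) is also a unit clause — contradiction.
Undo R and try R = true.
(NOT P) alone gives P = false.
(NOT T) alone gives T = false.
(NOT S) alone gives S = false.
But (S) is also a unit clause — contradiction.
Both values of R lead to a conflict.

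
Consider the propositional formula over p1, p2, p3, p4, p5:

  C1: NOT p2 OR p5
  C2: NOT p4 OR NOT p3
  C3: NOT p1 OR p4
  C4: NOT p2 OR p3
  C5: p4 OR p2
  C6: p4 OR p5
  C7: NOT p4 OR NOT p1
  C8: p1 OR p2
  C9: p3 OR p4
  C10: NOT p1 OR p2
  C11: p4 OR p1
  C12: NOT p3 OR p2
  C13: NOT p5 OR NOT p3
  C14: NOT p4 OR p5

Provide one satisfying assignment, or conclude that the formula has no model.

Try p2 = false.
From the singleton clause (p4), p4 = true.
From the singleton clause (NOT p3), p3 = false.
From the singleton clause (NOT p1), p1 = false.
Now (p1) is unsatisfied and unit — conflict.
Backtrack on p2: now try p2 = true.
From the singleton clause (p5), p5 = true.
From the singleton clause (p3), p3 = true.
Now (NOT p3) is unsatisfied and unit — conflict.
Neither p2 = true nor p2 = false works.

UNSATISFIABLE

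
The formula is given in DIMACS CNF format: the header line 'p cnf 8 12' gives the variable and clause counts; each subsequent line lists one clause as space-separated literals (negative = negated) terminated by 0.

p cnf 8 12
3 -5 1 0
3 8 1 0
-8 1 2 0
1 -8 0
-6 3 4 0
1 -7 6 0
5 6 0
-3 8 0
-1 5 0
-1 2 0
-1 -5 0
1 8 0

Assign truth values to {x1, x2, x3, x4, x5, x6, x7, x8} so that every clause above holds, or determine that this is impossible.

UNSATISFIABLE

Try x1 = True.
The clause (x5) is unit, so x5 = True.
That conflicts with the unit clause (¬x5).
Backtrack on x1: now try x1 = False.
The clause (¬x8) is unit, so x8 = False.
That conflicts with the unit clause (x8).
Either choice for x1 ends in contradiction.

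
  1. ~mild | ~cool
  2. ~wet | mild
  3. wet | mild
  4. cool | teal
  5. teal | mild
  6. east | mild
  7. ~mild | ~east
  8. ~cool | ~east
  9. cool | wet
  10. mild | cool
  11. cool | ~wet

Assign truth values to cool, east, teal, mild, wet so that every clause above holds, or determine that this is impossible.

Branch on mild: set mild = 0.
The clause (~wet) is unit, so wet = 0.
That conflicts with the unit clause (wet).
So mild must be the other value — set mild = 1.
The clause (~cool) is unit, so cool = 0.
The clause (teal) is unit, so teal = 1.
The clause (~east) is unit, so east = 0.
The clause (wet) is unit, so wet = 1.
That conflicts with the unit clause (~wet).
Either choice for mild ends in contradiction.

UNSATISFIABLE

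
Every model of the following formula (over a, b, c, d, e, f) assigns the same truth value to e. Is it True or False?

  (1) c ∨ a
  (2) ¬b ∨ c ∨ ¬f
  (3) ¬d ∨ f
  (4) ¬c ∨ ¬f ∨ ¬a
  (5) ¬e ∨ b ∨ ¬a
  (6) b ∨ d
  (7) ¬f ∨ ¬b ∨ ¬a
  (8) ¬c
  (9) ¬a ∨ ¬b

False

Suppose e = True.
Unit clause (¬c) forces c = False.
Unit clause (a) forces a = True.
Unit clause (b) forces b = True.
That conflicts with the unit clause (¬b).
So every satisfying assignment has e = False.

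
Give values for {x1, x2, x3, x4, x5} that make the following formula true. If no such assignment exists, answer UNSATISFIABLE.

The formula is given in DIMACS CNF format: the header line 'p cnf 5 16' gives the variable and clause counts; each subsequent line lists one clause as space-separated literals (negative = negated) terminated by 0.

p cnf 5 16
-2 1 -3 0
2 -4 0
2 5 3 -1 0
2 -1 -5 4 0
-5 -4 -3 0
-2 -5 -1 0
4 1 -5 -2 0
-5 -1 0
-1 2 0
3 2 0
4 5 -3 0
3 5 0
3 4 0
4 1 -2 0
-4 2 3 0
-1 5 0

Try x2 = False.
The clause (¬x4) is unit, so x4 = False.
The clause (¬x1) is unit, so x1 = False.
The clause (x3) is unit, so x3 = True.
The clause (x5) is unit, so x5 = True.
All clauses are satisfied.

x1=False, x2=False, x3=True, x4=False, x5=True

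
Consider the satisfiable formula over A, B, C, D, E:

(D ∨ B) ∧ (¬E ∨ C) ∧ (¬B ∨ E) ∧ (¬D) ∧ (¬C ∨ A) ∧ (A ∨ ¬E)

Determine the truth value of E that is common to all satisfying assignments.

Suppose E = False.
The clause (¬B) is unit, so B = False.
The clause (D) is unit, so D = True.
But (¬D) is also a unit clause — contradiction.
So every satisfying assignment has E = True.

True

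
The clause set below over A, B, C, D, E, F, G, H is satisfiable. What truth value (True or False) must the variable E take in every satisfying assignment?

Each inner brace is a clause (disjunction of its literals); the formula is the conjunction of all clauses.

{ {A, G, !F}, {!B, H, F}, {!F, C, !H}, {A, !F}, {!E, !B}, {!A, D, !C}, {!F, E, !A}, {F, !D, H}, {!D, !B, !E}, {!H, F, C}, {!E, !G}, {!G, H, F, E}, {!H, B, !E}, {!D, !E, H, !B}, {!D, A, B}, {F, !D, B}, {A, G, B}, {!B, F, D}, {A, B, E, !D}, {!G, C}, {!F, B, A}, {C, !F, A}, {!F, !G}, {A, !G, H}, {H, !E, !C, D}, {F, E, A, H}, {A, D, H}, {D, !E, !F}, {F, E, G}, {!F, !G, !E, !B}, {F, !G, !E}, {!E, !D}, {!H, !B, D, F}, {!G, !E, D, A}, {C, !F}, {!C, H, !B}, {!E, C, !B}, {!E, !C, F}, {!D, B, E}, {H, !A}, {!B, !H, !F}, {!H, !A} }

False

Suppose E = true.
Unit clause (!B) forces B = false.
Unit clause (!G) forces G = false.
Unit clause (!H) forces H = false.
Unit clause (A) forces A = true.
That conflicts with the unit clause (!A).
So every satisfying assignment has E = False.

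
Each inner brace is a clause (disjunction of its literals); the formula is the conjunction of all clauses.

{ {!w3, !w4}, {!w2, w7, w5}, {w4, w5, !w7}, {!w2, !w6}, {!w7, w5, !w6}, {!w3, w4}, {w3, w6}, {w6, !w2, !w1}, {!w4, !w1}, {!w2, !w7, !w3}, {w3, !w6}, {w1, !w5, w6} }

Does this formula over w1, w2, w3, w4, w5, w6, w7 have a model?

Unsatisfiable

Try w3 = false.
Unit clause (w6) forces w6 = true.
That conflicts with the unit clause (!w6).
That branch fails; take w3 = true instead.
Unit clause (!w4) forces w4 = false.
That conflicts with the unit clause (w4).
Neither w3 = true nor w3 = false works.
No assignment satisfies every clause.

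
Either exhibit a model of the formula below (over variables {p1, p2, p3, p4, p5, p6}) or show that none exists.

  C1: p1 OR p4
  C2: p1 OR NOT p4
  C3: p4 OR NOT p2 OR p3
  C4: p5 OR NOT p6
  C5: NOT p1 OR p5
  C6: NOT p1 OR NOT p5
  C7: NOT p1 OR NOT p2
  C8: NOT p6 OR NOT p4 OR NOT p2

Try p1 = true.
(p5) alone gives p5 = true.
That conflicts with the unit clause (NOT p5).
Undo p1 and try p1 = false.
(p4) alone gives p4 = true.
That conflicts with the unit clause (NOT p4).
Either choice for p1 ends in contradiction.

UNSATISFIABLE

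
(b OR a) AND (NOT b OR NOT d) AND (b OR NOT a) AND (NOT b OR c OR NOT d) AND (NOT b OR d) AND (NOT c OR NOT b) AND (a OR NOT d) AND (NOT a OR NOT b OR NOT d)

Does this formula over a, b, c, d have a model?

No, unsatisfiable

Try b = true.
The clause (NOT d) is unit, so d = false.
Now (d) is unsatisfied and unit — conflict.
Undo b and try b = false.
The clause (a) is unit, so a = true.
Now (NOT a) is unsatisfied and unit — conflict.
Neither b = true nor b = false works.
No assignment satisfies every clause.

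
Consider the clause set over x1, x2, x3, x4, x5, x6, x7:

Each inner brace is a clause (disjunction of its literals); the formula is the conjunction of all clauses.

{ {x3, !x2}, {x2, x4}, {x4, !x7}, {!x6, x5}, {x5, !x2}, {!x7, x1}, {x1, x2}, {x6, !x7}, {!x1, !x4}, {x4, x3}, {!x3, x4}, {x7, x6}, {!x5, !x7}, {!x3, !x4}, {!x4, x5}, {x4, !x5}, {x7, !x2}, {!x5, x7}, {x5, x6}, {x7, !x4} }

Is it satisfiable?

Suppose x3 = true.
From the singleton clause (x4), x4 = true.
Now (!x4) is unsatisfied and unit — conflict.
That branch fails; take x3 = false instead.
From the singleton clause (!x2), x2 = false.
From the singleton clause (x4), x4 = true.
From the singleton clause (x1), x1 = true.
Now (!x1) is unsatisfied and unit — conflict.
Neither x3 = true nor x3 = false works.
No assignment satisfies every clause.

No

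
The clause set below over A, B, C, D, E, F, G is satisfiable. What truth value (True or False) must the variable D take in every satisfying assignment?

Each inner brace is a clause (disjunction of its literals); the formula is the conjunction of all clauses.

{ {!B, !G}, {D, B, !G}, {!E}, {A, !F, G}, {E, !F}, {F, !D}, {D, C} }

False

Suppose D = true.
(!E) alone gives E = false.
(!F) alone gives F = false.
But (F) is also a unit clause — contradiction.
So every satisfying assignment has D = False.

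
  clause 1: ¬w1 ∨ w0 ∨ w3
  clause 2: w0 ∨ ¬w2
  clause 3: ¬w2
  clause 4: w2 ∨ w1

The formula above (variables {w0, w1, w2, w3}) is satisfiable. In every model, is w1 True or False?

Suppose w1 = False.
(¬w2) alone gives w2 = False.
Now (w2) is unsatisfied and unit — conflict.
So every satisfying assignment has w1 = True.

True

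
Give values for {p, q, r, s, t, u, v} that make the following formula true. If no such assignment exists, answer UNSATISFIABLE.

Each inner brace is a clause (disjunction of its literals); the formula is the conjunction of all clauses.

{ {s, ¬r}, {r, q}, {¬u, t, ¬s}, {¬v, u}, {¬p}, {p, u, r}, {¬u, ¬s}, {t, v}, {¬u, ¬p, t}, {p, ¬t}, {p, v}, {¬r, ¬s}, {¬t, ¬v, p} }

p=False,  q=True,  r=False,  s=False,  t=False,  u=True,  v=True

(¬p) alone gives p = False.
(¬t) alone gives t = False.
(v) alone gives v = True.
(u) alone gives u = True.
(¬s) alone gives s = False.
(¬r) alone gives r = False.
(q) alone gives q = True.
This assignment satisfies each clause.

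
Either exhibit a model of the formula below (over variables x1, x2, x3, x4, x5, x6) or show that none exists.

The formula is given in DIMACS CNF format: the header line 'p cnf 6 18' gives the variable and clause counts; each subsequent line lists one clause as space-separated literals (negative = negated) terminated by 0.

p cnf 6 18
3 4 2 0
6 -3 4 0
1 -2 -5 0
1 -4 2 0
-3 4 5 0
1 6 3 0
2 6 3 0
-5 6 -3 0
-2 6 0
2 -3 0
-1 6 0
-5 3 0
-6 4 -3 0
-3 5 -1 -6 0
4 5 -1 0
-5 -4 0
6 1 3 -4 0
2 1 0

Case x2 = False:
The clause (¬x3) is unit, so x3 = False.
The clause (x4) is unit, so x4 = True.
The clause (x1) is unit, so x1 = True.
The clause (x6) is unit, so x6 = True.
The clause (¬x5) is unit, so x5 = False.
Every clause now holds.

x1 ↦ True,  x2 ↦ False,  x3 ↦ False,  x4 ↦ True,  x5 ↦ False,  x6 ↦ True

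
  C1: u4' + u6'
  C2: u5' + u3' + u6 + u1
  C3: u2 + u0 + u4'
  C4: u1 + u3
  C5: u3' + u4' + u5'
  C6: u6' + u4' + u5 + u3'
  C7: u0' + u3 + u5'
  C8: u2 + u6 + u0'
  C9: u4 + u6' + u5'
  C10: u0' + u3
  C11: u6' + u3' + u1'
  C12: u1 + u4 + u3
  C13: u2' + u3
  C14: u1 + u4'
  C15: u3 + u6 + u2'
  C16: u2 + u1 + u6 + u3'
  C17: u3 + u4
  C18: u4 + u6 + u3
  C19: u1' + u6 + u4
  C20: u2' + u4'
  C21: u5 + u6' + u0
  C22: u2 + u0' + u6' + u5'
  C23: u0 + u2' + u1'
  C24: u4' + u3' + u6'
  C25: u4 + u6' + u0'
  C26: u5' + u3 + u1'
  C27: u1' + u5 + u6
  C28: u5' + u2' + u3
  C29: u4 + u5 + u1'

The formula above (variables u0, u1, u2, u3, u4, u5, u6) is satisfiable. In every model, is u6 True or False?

False

Suppose u6 = 1.
Unit clause (u4') forces u4 = 0.
Unit clause (u5') forces u5 = 0.
Unit clause (u3) forces u3 = 1.
Unit clause (u1') forces u1 = 0.
Unit clause (u0) forces u0 = 1.
That conflicts with the unit clause (u0').
So every satisfying assignment has u6 = False.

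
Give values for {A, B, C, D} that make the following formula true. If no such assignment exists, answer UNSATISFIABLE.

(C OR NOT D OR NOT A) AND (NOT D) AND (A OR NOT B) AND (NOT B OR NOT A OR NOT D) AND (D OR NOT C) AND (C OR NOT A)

A ↦ false; B ↦ false; C ↦ false; D ↦ false

From the singleton clause (NOT D), D = false.
From the singleton clause (NOT C), C = false.
From the singleton clause (NOT A), A = false.
From the singleton clause (NOT B), B = false.
This assignment satisfies each clause.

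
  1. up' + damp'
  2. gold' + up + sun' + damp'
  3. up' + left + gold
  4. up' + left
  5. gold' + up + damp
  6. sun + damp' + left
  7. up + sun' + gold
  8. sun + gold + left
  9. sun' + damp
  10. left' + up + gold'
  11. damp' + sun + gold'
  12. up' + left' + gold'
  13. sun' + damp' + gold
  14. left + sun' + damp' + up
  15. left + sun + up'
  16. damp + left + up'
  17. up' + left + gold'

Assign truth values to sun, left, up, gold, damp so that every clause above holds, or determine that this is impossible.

Try up = 0.
Try gold = 0.
(sun') alone gives sun = 0.
(left) alone gives left = 1.
Every clause is now satisfied; damp is unconstrained.

sun ↦ 0, left ↦ 1, up ↦ 0, gold ↦ 0, damp ↦ 0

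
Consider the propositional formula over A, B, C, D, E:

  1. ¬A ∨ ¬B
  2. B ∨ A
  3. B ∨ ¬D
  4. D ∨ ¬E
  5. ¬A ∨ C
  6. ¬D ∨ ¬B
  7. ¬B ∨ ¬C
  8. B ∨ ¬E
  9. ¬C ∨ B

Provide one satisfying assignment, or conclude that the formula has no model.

A=False,  B=True,  C=False,  D=False,  E=False

Case A = False:
(B) alone gives B = True.
(¬D) alone gives D = False.
(¬E) alone gives E = False.
(¬C) alone gives C = False.
All clauses are satisfied.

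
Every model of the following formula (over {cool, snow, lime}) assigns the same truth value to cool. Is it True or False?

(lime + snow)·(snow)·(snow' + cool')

Suppose cool = 1.
Unit clause (snow) forces snow = 1.
But (snow') is also a unit clause — contradiction.
So every satisfying assignment has cool = False.

False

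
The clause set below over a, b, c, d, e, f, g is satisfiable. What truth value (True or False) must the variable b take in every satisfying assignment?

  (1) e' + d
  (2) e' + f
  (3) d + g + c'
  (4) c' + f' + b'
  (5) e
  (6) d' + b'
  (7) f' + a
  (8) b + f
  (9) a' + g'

False

Suppose b = 1.
Unit clause (e) forces e = 1.
Unit clause (d) forces d = 1.
But (d') is also a unit clause — contradiction.
So every satisfying assignment has b = False.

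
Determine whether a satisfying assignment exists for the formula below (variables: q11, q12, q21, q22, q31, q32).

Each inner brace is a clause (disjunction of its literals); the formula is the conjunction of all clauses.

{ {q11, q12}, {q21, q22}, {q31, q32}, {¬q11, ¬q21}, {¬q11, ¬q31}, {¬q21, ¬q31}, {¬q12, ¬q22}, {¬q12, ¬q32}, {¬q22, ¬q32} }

Case q11 = True:
The clause (¬q21) is unit, so q21 = False.
The clause (q22) is unit, so q22 = True.
The clause (¬q31) is unit, so q31 = False.
The clause (q32) is unit, so q32 = True.
That conflicts with the unit clause (¬q32).
So q11 must be the other value — set q11 = False.
The clause (q12) is unit, so q12 = True.
The clause (¬q22) is unit, so q22 = False.
The clause (q21) is unit, so q21 = True.
The clause (¬q31) is unit, so q31 = False.
The clause (q32) is unit, so q32 = True.
That conflicts with the unit clause (¬q32).
Neither q11 = True nor q11 = False works.
No assignment satisfies every clause.

Unsatisfiable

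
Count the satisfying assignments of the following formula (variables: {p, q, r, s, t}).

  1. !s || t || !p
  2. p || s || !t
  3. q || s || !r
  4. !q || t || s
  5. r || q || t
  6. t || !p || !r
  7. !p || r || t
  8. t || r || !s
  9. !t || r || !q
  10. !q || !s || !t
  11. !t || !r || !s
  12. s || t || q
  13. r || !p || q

There are 2^5 = 32 truth assignments over (p, q, r, s, t).
Split on p. With p = true, the clauses containing p are satisfied and !p drops from the rest; 1 of the 2^4 = 16 assignments to the other variables satisfy what remains.
With p = false, by the same count on the reduced clause set, 3 assignments work.
Total: 1 + 3 = 4.

4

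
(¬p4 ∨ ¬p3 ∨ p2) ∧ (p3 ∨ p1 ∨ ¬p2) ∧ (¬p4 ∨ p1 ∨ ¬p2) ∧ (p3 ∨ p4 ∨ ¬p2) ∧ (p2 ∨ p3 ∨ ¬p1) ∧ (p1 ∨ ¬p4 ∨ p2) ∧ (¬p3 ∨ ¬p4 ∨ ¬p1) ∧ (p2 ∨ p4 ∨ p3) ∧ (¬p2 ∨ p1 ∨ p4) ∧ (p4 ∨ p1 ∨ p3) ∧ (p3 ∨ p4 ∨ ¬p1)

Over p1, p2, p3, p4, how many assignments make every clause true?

There are 2^4 = 16 truth assignments over (p1, p2, p3, p4).
Split on p3. With p3 = True, the clauses containing p3 are satisfied and ¬p3 drops from the rest; 3 of the 2^3 = 8 assignments to the other variables satisfy what remains.
With p3 = False, by the same count on the reduced clause set, 1 assignment works.
Total: 3 + 1 = 4.

4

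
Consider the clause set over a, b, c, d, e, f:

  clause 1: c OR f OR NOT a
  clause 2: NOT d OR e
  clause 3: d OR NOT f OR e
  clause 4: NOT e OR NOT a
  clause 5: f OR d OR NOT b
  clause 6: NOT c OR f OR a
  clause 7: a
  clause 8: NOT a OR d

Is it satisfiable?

Unsatisfiable

(a) alone gives a = true.
(NOT e) alone gives e = false.
(NOT d) alone gives d = false.
That conflicts with the unit clause (d).
No assignment satisfies every clause.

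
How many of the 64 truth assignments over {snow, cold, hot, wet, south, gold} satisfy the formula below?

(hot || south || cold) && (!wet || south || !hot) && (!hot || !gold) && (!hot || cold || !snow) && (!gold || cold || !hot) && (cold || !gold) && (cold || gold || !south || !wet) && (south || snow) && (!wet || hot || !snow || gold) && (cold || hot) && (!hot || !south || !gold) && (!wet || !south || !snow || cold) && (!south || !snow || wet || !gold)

15

There are 2^6 = 64 truth assignments over (snow, cold, hot, wet, south, gold).
Split on cold. With cold = true, the clauses containing cold are satisfied and !cold drops from the rest; 14 of the 2^5 = 32 assignments to the other variables satisfy what remains.
With cold = false, by the same count on the reduced clause set, 1 assignment works.
(One model: snow=F, cold=F, hot=T, wet=F, south=T, gold=F.)
Total: 14 + 1 = 15.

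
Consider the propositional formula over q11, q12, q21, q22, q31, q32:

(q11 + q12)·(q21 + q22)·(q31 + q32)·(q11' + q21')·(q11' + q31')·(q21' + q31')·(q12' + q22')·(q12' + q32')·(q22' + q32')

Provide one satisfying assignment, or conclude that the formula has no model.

UNSATISFIABLE

Try q11 = 1.
Unit clause (q21') forces q21 = 0.
Unit clause (q22) forces q22 = 1.
Unit clause (q31') forces q31 = 0.
Unit clause (q32) forces q32 = 1.
That conflicts with the unit clause (q32').
Backtrack on q11: now try q11 = 0.
Unit clause (q12) forces q12 = 1.
Unit clause (q22') forces q22 = 0.
Unit clause (q21) forces q21 = 1.
Unit clause (q31') forces q31 = 0.
Unit clause (q32) forces q32 = 1.
That conflicts with the unit clause (q32').
Both values of q11 lead to a conflict.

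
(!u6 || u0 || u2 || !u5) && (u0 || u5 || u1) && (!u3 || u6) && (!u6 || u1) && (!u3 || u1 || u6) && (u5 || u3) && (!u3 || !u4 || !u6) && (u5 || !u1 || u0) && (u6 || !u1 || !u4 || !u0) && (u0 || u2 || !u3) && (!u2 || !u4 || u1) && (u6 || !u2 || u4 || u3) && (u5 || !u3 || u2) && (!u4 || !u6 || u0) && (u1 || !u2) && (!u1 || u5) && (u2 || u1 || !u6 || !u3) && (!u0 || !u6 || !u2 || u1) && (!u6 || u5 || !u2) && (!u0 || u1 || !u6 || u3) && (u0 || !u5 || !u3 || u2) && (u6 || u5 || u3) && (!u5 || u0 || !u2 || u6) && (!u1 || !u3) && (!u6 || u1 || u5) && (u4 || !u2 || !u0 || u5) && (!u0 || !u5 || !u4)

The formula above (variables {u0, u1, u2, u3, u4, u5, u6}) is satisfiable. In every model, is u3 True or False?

False

Suppose u3 = true.
The clause (u6) is unit, so u6 = true.
The clause (u1) is unit, so u1 = true.
But (!u1) is also a unit clause — contradiction.
So every satisfying assignment has u3 = False.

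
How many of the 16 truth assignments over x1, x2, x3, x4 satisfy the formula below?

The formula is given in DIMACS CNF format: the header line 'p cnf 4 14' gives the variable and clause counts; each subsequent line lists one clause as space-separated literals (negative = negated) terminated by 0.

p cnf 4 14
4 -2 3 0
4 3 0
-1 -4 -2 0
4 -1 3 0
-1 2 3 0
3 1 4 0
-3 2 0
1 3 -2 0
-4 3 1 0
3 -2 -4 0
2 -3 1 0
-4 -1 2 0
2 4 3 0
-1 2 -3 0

3

There are 2^4 = 16 truth assignments over (x1, x2, x3, x4).
Check each against the 14 clauses (columns in the order x1, x2, x3, x4):
  F F F F  ✗ fails (x4 ∨ x3)
  F F F T  ✗ fails (¬x4 ∨ x3 ∨ x1)
  F F T F  ✗ fails (¬x3 ∨ x2)
  F F T T  ✗ fails (¬x3 ∨ x2)
  F T F F  ✗ fails (x4 ∨ ¬x2 ∨ x3)
  F T F T  ✗ fails (x1 ∨ x3 ∨ ¬x2)
  F T T F  ✓ satisfies all
  F T T T  ✓ satisfies all
  T F F F  ✗ fails (x4 ∨ x3)
  T F F T  ✗ fails (¬x1 ∨ x2 ∨ x3)
  T F T F  ✗ fails (¬x3 ∨ x2)
  T F T T  ✗ fails (¬x3 ∨ x2)
  T T F F  ✗ fails (x4 ∨ ¬x2 ∨ x3)
  T T F T  ✗ fails (¬x1 ∨ ¬x4 ∨ ¬x2)
  T T T F  ✓ satisfies all
  T T T T  ✗ fails (¬x1 ∨ ¬x4 ∨ ¬x2)
3 of the 16 rows are models.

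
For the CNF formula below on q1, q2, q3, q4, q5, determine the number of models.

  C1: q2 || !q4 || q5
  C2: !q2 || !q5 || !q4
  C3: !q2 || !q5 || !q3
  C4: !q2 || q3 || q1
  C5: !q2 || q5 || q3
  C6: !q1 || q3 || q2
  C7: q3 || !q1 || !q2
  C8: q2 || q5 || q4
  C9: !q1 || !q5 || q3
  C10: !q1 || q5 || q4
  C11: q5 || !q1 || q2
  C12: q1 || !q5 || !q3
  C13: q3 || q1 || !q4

There are 2^5 = 32 truth assignments over (q1, q2, q3, q4, q5).
Split on q4. With q4 = true, the clauses containing q4 are satisfied and !q4 drops from the rest; 3 of the 2^4 = 16 assignments to the other variables satisfy what remains.
With q4 = false, by the same count on the reduced clause set, 3 assignments work.
(One model: q1=F, q2=F, q3=F, q4=F, q5=T.)
Total: 3 + 3 = 6.

6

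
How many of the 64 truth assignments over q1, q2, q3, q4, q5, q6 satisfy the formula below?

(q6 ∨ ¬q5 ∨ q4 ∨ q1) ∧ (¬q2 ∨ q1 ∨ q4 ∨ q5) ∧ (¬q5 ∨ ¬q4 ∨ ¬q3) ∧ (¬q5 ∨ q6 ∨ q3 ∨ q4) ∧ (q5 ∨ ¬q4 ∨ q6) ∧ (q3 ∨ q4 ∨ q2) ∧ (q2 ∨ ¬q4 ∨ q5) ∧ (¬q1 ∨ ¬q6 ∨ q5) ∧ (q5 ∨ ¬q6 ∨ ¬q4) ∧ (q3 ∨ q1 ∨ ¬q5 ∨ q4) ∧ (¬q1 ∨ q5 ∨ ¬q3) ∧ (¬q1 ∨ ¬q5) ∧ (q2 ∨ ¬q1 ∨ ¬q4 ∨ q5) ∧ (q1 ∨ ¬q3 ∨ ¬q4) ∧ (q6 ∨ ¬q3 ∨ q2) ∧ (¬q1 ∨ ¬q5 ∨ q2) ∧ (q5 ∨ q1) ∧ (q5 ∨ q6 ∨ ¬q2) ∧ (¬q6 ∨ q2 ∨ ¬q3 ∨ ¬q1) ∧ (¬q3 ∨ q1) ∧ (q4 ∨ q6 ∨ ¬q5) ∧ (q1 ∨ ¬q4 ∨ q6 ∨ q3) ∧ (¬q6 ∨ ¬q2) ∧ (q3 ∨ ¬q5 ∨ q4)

1

There are 2^6 = 64 truth assignments over (q1, q2, q3, q4, q5, q6).
Split on q1. With q1 = True, the clauses containing q1 are satisfied and ¬q1 drops from the rest; 0 of the 2^5 = 32 assignments to the other variables satisfy what remains.
With q1 = False, by the same count on the reduced clause set, 1 assignment works.
Total: 0 + 1 = 1.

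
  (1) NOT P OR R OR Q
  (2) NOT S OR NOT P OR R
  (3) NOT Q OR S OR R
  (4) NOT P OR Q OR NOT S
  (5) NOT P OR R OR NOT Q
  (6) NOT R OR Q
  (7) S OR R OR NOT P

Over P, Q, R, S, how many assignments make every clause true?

7

There are 2^4 = 16 truth assignments over (P, Q, R, S).
Check each against the 7 clauses (columns in the order P, Q, R, S):
  F F F F  ✓ satisfies all
  F F F T  ✓ satisfies all
  F F T F  ✗ fails (NOT R OR Q)
  F F T T  ✗ fails (NOT R OR Q)
  F T F F  ✗ fails (NOT Q OR S OR R)
  F T F T  ✓ satisfies all
  F T T F  ✓ satisfies all
  F T T T  ✓ satisfies all
  T F F F  ✗ fails (NOT P OR R OR Q)
  T F F T  ✗ fails (NOT P OR R OR Q)
  T F T F  ✗ fails (NOT R OR Q)
  T F T T  ✗ fails (NOT P OR Q OR NOT S)
  T T F F  ✗ fails (NOT Q OR S OR R)
  T T F T  ✗ fails (NOT S OR NOT P OR R)
  T T T F  ✓ satisfies all
  T T T T  ✓ satisfies all
7 of the 16 rows are models.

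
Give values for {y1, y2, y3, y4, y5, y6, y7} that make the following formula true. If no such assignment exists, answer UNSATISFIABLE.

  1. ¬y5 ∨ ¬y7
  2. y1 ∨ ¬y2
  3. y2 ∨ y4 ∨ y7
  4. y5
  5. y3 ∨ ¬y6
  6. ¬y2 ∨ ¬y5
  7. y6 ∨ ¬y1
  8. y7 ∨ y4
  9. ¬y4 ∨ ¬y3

From the singleton clause (y5), y5 = True.
From the singleton clause (¬y7), y7 = False.
From the singleton clause (¬y2), y2 = False.
From the singleton clause (y4), y4 = True.
From the singleton clause (¬y3), y3 = False.
From the singleton clause (¬y6), y6 = False.
From the singleton clause (¬y1), y1 = False.
This assignment satisfies each clause.

y1: False, y2: False, y3: False, y4: True, y5: True, y6: False, y7: False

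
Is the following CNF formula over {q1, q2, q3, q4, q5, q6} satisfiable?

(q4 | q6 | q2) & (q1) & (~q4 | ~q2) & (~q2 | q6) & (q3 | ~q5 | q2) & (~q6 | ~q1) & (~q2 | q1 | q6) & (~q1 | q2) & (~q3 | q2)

The clause (q1) is unit, so q1 = 1.
The clause (~q6) is unit, so q6 = 0.
The clause (~q2) is unit, so q2 = 0.
Now (q2) is unsatisfied and unit — conflict.
No assignment satisfies every clause.

No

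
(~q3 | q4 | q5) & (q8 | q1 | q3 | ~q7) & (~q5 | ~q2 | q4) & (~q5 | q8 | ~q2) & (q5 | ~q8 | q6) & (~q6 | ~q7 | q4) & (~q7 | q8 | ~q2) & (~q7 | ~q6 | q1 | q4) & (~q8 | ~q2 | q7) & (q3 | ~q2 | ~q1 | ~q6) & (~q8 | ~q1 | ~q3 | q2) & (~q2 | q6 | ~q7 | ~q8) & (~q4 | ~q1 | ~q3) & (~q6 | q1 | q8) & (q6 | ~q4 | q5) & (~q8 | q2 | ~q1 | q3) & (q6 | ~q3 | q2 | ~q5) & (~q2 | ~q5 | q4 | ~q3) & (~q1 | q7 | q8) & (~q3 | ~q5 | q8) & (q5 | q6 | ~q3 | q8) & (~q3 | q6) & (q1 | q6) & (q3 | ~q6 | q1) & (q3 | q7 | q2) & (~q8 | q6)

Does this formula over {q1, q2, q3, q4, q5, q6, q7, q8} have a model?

Suppose q3 = 1.
(q6) alone gives q6 = 1.
Suppose q4 = 1.
(~q1) alone gives q1 = 0.
(q8) alone gives q8 = 1.
Suppose q2 = 1.
(q7) alone gives q7 = 1.
Every clause is now satisfied; q5 is unconstrained.
A satisfying assignment: q1: 0,  q2: 1,  q3: 1,  q4: 1,  q5: 1,  q6: 1,  q7: 1,  q8: 1.

Satisfiable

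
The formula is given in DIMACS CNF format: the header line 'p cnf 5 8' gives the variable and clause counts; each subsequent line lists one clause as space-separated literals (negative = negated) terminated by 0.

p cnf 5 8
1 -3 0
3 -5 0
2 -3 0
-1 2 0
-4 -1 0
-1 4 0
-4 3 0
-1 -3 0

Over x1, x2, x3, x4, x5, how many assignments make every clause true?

There are 2^5 = 32 truth assignments over (x1, x2, x3, x4, x5).
Split on x3. With x3 = True, the clauses containing x3 are satisfied and ¬x3 drops from the rest; 0 of the 2^4 = 16 assignments to the other variables satisfy what remains.
With x3 = False, by the same count on the reduced clause set, 2 assignments work.
(One model: x1=F, x2=F, x3=F, x4=F, x5=F.)
Total: 0 + 2 = 2.

2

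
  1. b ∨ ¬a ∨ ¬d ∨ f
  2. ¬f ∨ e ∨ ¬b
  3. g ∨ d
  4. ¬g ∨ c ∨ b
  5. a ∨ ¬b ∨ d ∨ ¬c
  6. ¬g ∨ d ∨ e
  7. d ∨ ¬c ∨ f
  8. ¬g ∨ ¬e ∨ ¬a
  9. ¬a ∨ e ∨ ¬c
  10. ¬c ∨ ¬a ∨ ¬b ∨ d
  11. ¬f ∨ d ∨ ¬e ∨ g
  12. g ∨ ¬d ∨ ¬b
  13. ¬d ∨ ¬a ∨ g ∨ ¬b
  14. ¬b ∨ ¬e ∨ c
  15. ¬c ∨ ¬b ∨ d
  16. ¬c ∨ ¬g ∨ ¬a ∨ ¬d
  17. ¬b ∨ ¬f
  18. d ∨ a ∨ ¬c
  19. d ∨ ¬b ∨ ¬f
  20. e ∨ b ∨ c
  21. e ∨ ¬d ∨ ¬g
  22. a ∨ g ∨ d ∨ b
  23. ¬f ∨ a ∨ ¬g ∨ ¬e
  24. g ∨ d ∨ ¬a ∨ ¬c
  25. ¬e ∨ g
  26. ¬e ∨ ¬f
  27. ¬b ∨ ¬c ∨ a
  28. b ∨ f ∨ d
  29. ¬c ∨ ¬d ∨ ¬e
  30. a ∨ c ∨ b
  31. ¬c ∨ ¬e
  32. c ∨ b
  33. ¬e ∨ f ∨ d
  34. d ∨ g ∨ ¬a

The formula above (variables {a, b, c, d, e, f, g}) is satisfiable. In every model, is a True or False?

Suppose a = True.
Try g = True.
From the singleton clause (¬e), e = False.
From the singleton clause (d), d = True.
Now (¬d) is unsatisfied and unit — conflict.
That branch fails; take g = False instead.
From the singleton clause (d), d = True.
From the singleton clause (¬b), b = False.
From the singleton clause (f), f = True.
From the singleton clause (¬e), e = False.
From the singleton clause (¬c), c = False.
Now (c) is unsatisfied and unit — conflict.
Neither g = True nor g = False works.
So every satisfying assignment has a = False.

False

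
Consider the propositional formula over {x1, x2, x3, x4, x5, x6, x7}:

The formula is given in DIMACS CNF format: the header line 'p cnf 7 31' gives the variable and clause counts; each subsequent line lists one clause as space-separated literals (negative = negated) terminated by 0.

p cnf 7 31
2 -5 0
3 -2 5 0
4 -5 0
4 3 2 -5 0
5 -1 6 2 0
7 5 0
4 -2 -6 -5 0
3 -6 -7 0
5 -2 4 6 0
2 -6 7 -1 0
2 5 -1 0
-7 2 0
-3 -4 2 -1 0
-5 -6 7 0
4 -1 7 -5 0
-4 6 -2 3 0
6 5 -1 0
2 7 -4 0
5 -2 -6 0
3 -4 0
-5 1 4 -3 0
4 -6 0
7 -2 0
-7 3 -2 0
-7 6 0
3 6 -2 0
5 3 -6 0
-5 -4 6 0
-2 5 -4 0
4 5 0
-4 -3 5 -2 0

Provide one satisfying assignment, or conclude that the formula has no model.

Branch on x2: set x2 = True.
The clause (x7) is unit, so x7 = True.
The clause (x3) is unit, so x3 = True.
The clause (x6) is unit, so x6 = True.
The clause (x5) is unit, so x5 = True.
The clause (x4) is unit, so x4 = True.
No clause remains; x1 is free.

x1=True,  x2=True,  x3=True,  x4=True,  x5=True,  x6=True,  x7=True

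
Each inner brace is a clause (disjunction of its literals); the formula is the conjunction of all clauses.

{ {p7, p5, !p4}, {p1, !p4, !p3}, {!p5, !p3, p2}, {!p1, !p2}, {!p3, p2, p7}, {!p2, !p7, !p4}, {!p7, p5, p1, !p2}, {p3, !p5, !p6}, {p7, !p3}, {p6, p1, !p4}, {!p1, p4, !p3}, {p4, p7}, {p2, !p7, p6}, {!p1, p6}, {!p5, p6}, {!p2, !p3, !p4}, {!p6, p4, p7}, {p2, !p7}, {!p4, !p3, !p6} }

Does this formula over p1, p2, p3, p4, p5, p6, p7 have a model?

Suppose p1 = false.
Suppose p4 = false.
Unit clause (p7) forces p7 = true.
Unit clause (p2) forces p2 = true.
Unit clause (p5) forces p5 = true.
Unit clause (p6) forces p6 = true.
Unit clause (p3) forces p3 = true.
Every clause now holds.
A satisfying assignment: p1=false,  p2=true,  p3=true,  p4=false,  p5=true,  p6=true,  p7=true.

Satisfiable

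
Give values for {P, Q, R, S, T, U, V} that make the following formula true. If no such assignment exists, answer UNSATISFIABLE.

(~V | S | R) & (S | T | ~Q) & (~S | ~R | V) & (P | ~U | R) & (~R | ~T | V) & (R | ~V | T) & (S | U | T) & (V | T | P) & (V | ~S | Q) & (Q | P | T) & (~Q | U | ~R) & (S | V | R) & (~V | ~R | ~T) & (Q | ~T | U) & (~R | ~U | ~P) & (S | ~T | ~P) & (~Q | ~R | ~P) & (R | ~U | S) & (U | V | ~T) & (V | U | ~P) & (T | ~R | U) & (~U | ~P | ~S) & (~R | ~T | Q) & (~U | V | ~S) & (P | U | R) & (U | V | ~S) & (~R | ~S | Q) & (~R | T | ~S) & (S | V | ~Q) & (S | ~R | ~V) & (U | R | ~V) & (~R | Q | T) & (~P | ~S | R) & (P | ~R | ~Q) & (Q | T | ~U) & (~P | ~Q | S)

Branch on V: set V = 0.
Branch on S: set S = 0.
Unit clause (R) forces R = 1.
Unit clause (~T) forces T = 0.
Unit clause (~Q) forces Q = 0.
That conflicts with the unit clause (Q).
Undo S and try S = 1.
Unit clause (~R) forces R = 0.
Unit clause (Q) forces Q = 1.
Unit clause (~U) forces U = 0.
That conflicts with the unit clause (U).
Either choice for S ends in contradiction.
Undo V and try V = 1.
Branch on S: set S = 1.
Branch on R: set R = 1.
Unit clause (~T) forces T = 0.
That conflicts with the unit clause (T).
Undo R and try R = 0.
Unit clause (T) forces T = 1.
Unit clause (U) forces U = 1.
Unit clause (P) forces P = 1.
That conflicts with the unit clause (~P).
Either choice for R ends in contradiction.
Undo S and try S = 0.
Unit clause (R) forces R = 1.
That conflicts with the unit clause (~R).
Either choice for S ends in contradiction.
Either choice for V ends in contradiction.

UNSATISFIABLE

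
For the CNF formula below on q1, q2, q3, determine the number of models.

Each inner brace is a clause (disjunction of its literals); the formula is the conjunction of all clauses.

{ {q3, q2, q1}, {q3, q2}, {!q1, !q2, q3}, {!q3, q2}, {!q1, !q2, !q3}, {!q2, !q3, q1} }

There are 2^3 = 8 truth assignments over (q1, q2, q3).
Check each against the 6 clauses (columns in the order q1, q2, q3):
  F F F  ✗ fails (q3 || q2 || q1)
  F F T  ✗ fails (!q3 || q2)
  F T F  ✓ satisfies all
  F T T  ✗ fails (!q2 || !q3 || q1)
  T F F  ✗ fails (q3 || q2)
  T F T  ✗ fails (!q3 || q2)
  T T F  ✗ fails (!q1 || !q2 || q3)
  T T T  ✗ fails (!q1 || !q2 || !q3)
1 of the 8 rows is a model.

1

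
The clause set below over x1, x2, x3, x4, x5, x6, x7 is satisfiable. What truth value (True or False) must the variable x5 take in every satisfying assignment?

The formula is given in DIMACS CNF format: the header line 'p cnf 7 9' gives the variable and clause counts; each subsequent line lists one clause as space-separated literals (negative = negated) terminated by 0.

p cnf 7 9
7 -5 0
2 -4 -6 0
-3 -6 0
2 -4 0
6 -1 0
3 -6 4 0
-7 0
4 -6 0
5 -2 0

Suppose x5 = True.
(x7) alone gives x7 = True.
That conflicts with the unit clause (¬x7).
So every satisfying assignment has x5 = False.

False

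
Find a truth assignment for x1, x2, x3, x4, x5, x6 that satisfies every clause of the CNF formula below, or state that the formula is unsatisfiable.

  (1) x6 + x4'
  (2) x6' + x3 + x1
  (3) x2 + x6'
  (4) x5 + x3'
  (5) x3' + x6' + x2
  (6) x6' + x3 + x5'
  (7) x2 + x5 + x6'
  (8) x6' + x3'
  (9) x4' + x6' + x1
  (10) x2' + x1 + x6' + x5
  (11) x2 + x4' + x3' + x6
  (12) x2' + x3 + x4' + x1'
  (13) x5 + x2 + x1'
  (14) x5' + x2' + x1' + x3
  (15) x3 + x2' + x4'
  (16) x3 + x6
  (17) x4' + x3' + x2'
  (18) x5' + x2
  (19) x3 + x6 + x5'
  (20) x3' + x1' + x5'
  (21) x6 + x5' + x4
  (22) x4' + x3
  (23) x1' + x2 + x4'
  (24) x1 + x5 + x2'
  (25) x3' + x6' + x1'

Suppose x6 = 1.
Unit clause (x2) forces x2 = 1.
Unit clause (x3') forces x3 = 0.
Unit clause (x1) forces x1 = 1.
Unit clause (x5') forces x5 = 0.
Unit clause (x4') forces x4 = 0.
This assignment satisfies each clause.

x1: 1,  x2: 1,  x3: 0,  x4: 0,  x5: 0,  x6: 1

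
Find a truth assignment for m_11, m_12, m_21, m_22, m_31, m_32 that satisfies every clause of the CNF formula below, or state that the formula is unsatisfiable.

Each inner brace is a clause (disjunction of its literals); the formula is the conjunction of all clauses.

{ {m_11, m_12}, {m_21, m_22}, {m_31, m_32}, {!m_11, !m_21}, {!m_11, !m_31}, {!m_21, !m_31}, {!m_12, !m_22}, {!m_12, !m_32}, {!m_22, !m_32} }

Branch on m_11: set m_11 = true.
(!m_21) alone gives m_21 = false.
(m_22) alone gives m_22 = true.
(!m_31) alone gives m_31 = false.
(m_32) alone gives m_32 = true.
But (!m_32) is also a unit clause — contradiction.
So m_11 must be the other value — set m_11 = false.
(m_12) alone gives m_12 = true.
(!m_22) alone gives m_22 = false.
(m_21) alone gives m_21 = true.
(!m_31) alone gives m_31 = false.
(m_32) alone gives m_32 = true.
But (!m_32) is also a unit clause — contradiction.
Neither m_11 = true nor m_11 = false works.

UNSATISFIABLE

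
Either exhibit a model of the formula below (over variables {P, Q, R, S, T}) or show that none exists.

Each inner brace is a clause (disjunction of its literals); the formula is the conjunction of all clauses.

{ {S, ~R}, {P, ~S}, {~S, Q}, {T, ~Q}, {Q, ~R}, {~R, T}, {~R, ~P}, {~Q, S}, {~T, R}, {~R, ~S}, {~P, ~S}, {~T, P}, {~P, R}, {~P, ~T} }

Try S = 0.
The clause (~R) is unit, so R = 0.
The clause (~Q) is unit, so Q = 0.
The clause (~T) is unit, so T = 0.
The clause (~P) is unit, so P = 0.
All clauses are satisfied.

P=0, Q=0, R=0, S=0, T=0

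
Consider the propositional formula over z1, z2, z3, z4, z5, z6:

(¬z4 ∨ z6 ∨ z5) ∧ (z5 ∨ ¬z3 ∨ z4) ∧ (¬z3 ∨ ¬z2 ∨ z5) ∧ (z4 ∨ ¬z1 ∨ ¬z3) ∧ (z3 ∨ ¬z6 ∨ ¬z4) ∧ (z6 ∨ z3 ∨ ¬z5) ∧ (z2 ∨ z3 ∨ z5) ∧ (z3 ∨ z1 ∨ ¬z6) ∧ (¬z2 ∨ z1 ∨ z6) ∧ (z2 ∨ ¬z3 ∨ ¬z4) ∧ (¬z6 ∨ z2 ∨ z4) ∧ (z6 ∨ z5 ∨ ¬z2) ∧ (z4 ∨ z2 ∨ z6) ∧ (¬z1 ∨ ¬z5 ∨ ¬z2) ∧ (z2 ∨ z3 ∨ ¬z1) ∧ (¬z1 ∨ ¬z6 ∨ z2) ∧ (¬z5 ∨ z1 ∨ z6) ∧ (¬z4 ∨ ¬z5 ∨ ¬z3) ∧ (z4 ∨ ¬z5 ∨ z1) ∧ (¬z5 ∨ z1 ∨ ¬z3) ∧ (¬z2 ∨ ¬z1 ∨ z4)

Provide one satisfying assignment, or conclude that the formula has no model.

Suppose z4 = False.
Suppose z5 = True.
(z1) alone gives z1 = True.
(¬z3) alone gives z3 = False.
(z6) alone gives z6 = True.
(z2) alone gives z2 = True.
But (¬z2) is also a unit clause — contradiction.
Undo z5 and try z5 = False.
(¬z3) alone gives z3 = False.
(z2) alone gives z2 = True.
(z6) alone gives z6 = True.
(z1) alone gives z1 = True.
But (¬z1) is also a unit clause — contradiction.
Neither z5 = True nor z5 = False works.
Undo z4 and try z4 = True.
Suppose z6 = True.
(z3) alone gives z3 = True.
(z2) alone gives z2 = True.
(z5) alone gives z5 = True.
But (¬z5) is also a unit clause — contradiction.
Undo z6 and try z6 = False.
(z5) alone gives z5 = True.
(z3) alone gives z3 = True.
But (¬z3) is also a unit clause — contradiction.
Neither z6 = True nor z6 = False works.
Neither z4 = True nor z4 = False works.

UNSATISFIABLE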